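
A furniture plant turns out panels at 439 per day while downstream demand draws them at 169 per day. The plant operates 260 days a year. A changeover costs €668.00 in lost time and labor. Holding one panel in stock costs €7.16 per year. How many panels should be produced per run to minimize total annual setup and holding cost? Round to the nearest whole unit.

Annual demand D = 169 × 260 = 43,940.
Production build-up factor (1 − d/p) = 1 − 169/439 = 0.6150.
Q* = √(2DS / (H(1 − d/p))) = √(2 × 43,940 × 668 / (7.16 × 0.6150)).
= √(58,703,840 / 4.4036) ≈ 3651.129.

Q* ≈ 3,651 panels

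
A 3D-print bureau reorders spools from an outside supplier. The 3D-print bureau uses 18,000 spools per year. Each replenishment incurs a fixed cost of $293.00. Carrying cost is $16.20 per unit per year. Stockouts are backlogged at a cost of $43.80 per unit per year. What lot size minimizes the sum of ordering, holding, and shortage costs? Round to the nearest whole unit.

Q* ≈ 944 spools

With planned backorders, Q* = √(2DS/H) · √((H+B)/B).
√(2DS/H) = √(2 × 18,000 × 293 / 16.2) = 806.915.
√((H+B)/B) = √((16.2+43.8)/43.8) = 1.1704.
Q* ≈ 944.422.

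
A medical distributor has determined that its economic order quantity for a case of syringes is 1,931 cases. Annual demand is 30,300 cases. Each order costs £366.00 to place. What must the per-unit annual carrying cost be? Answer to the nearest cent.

The basic EOQ model gives Q* = √(2DS/H); rearrange for the unknown.
From Q* = √(2DS/H): H = 2DS / Q*² = 2 × 30,300 × 366 / 1,931² = 5.9482.

H ≈ £5.95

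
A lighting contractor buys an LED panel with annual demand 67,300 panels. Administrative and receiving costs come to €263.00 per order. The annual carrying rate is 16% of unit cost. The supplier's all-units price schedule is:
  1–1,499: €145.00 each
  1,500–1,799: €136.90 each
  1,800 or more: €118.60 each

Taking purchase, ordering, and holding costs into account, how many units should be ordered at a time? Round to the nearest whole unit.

Q* ≈ 1,800 panels

Holding cost per unit per year at price C is H = 0.16·C.
Candidates are each tier's EOQ (if it falls in that tier) and each price-break quantity.
EOQ at €145.00 = 1235.3 (feasible in tier 1): TC = 67,300×€145.00 + (67,300/1235.3)×263 + (1235.3/2)×0.16×€145.00 = €9,787,157.90.
EOQ at €136.90 = 1271.3 < 1500, so use break Q=1500: TC = 67,300×€136.90 + (67,300/1500.0)×263 + (1500.0/2)×0.16×€136.90 = €9,241,597.93.
EOQ at €118.60 = 1365.8 < 1800, so use break Q=1800: TC = 67,300×€118.60 + (67,300/1800.0)×263 + (1800.0/2)×0.16×€118.60 = €8,008,691.68.
Lowest total cost is €8,008,691.68 at Q = 1800.0.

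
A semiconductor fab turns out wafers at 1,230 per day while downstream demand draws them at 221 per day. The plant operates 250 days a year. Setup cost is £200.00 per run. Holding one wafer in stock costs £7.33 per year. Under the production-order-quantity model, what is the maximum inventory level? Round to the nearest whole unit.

Annual demand D = 221 × 250 = 55,250.
Production build-up factor (1 − d/p) = 1 − 221/1,230 = 0.8203.
Q* = √(2DS / (H(1 − d/p))) = √(2 × 55,250 × 200 / (7.33 × 0.8203)).
= √(22,100,000 / 6.013) ≈ 1917.128.
Maximum inventory = Q*(1 − d/p) = 1917.128 × 0.8203 ≈ 1572.668.

I_max ≈ 1,573 wafers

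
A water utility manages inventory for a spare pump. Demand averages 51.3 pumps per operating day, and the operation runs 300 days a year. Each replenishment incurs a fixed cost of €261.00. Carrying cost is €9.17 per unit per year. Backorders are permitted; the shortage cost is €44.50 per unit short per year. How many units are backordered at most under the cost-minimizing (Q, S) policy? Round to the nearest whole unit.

Annual demand D = 51.3 × 300 = 15,390.
With planned backorders, Q* = √(2DS/H) · √((H+B)/B).
√(2DS/H) = √(2 × 15,390 × 261 / 9.17) = 935.987.
√((H+B)/B) = √((9.17+44.5)/44.5) = 1.0982.
Q* ≈ 1027.911.
S* = Q* · H/(H+B) = 1027.911 × 9.17/53.67 ≈ 175.628.

S* ≈ 176 pumps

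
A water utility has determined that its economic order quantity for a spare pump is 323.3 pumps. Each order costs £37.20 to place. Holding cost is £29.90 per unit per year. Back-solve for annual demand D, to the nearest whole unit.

D ≈ 42,006 pumps per year

The basic EOQ model gives Q* = √(2DS/H); rearrange for the unknown.
From Q* = √(2DS/H): D = Q*²H / (2S) = 323.3² × 29.9 / (2 × 37.2) = 42005.839.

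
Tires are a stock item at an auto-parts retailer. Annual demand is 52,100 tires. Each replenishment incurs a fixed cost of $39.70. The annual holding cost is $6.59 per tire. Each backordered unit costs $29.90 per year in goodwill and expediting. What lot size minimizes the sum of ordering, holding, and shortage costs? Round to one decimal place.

With planned backorders, Q* = √(2DS/H) · √((H+B)/B).
√(2DS/H) = √(2 × 52,100 × 39.7 / 6.59) = 792.294.
√((H+B)/B) = √((6.59+29.9)/29.9) = 1.1047.
Q* ≈ 875.261.

Q* ≈ 875.3 tires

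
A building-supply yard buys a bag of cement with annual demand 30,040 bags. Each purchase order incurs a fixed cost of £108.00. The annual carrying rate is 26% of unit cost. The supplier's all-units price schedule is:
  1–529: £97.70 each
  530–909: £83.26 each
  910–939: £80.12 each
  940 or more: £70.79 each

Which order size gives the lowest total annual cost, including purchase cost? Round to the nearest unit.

Holding cost per unit per year at price C is H = 0.26·C.
Evaluate total cost at each tier's feasible EOQ or, if the EOQ is below the tier, at the tier's minimum quantity.
EOQ at £97.70 = 505.4 (feasible in tier 1): TC = 30,040×£97.70 + (30,040/505.4)×108 + (505.4/2)×0.26×£97.70 = £2,947,746.40.
EOQ at £83.26 = 547.5 (feasible in tier 2): TC = 30,040×£83.26 + (30,040/547.5)×108 + (547.5/2)×0.26×£83.26 = £2,512,982.13.
EOQ at £80.12 = 558.1 < 910, so use break Q=910: TC = 30,040×£80.12 + (30,040/910.0)×108 + (910.0/2)×0.26×£80.12 = £2,419,848.18.
EOQ at £70.79 = 593.8 < 940, so use break Q=940: TC = 30,040×£70.79 + (30,040/940.0)×108 + (940.0/2)×0.26×£70.79 = £2,138,633.54.
Lowest total cost is £2,138,633.54 at Q = 940.0.

Q* ≈ 940 bags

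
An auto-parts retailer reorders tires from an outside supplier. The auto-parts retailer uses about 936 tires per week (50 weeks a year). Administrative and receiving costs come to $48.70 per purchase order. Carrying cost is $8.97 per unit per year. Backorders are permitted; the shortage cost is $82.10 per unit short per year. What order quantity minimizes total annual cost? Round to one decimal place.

Q* ≈ 750.8 tires

Annual demand D = 936 × 50 = 46,800.
With planned backorders, Q* = √(2DS/H) · √((H+B)/B).
√(2DS/H) = √(2 × 46,800 × 48.7 / 8.97) = 712.863.
√((H+B)/B) = √((8.97+82.1)/82.1) = 1.0532.
Q* ≈ 750.797.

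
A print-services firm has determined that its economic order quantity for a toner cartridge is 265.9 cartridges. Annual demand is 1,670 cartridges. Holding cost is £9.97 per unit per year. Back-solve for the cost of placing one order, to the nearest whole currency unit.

Invert the EOQ relation Q*² = 2DS/H.
From Q* = √(2DS/H): S = Q*²H / (2D) = 265.9² × 9.97 / (2 × 1,670) = 211.0500.

S ≈ £211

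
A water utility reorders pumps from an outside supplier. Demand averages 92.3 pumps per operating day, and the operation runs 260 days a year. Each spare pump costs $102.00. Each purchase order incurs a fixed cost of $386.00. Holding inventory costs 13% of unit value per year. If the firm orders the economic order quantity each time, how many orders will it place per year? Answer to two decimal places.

N ≈ 20.30 orders per year

Annual demand D = 92.3 × 260 = 23,998.
Holding cost H = 0.13 × $102.00 = $13.2600 per unit per year.
The optimal lot size = √(2DS/H) = √(2 × 23,998 × 386 / 13.26) ≈ 1182.02.
Orders per year = D / Q* = 23,998 / 1182.02 ≈ 20.303.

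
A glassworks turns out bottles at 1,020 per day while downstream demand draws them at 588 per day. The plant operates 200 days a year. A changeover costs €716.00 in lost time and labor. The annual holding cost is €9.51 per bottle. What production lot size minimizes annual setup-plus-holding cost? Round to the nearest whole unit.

Q* ≈ 6,466 bottles

Annual demand D = 588 × 200 = 117,600.
Production build-up factor (1 − d/p) = 1 − 588/1,020 = 0.4235.
Q* = √(2DS / (H(1 − d/p))) = √(2 × 117,600 × 716 / (9.51 × 0.4235)).
= √(168,403,200 / 4.0278) ≈ 6466.111.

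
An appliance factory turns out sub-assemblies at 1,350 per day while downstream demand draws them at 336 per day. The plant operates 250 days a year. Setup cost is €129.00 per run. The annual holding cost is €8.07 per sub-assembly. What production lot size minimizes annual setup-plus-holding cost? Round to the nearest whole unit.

Annual demand D = 336 × 250 = 84,000.
Production build-up factor (1 − d/p) = 1 − 336/1,350 = 0.7511.
Q* = √(2DS / (H(1 − d/p))) = √(2 × 84,000 × 129 / (8.07 × 0.7511)).
= √(21,672,000 / 6.0615) ≈ 1890.865.

Q* ≈ 1,891 sub-assemblies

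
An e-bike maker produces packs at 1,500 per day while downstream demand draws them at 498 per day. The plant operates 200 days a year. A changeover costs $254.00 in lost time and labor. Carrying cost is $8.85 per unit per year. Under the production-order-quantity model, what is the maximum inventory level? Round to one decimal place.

I_max ≈ 1,954.2 packs

Annual demand D = 498 × 200 = 99,600.
Production build-up factor (1 − d/p) = 1 − 498/1,500 = 0.6680.
Q* = √(2DS / (H(1 − d/p))) = √(2 × 99,600 × 254 / (8.85 × 0.6680)).
= √(50,596,800 / 5.9118) ≈ 2925.510.
Maximum inventory = Q*(1 − d/p) = 2925.510 × 0.6680 ≈ 1954.241.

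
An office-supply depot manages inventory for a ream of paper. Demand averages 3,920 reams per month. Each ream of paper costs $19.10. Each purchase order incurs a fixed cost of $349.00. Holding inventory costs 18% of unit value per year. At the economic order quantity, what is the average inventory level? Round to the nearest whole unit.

Annual demand D = 3,920 × 12 = 47,040.
Holding cost H = 0.18 × $19.10 = $3.4380 per unit per year.
Q* = √(2DS/H) = √(2 × 47,040 × 349 / 3.438) ≈ 3090.36.
Average inventory = Q*/2 ≈ 3090.36 / 2 = 1545.178.

Average inventory ≈ 1,545 reams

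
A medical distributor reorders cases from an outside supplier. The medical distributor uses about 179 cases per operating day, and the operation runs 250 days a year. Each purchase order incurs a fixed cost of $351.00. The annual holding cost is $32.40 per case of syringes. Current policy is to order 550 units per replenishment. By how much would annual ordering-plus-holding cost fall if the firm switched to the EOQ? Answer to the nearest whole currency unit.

Extra cost ≈ $5,565 per year

Annual demand D = 179 × 250 = 44,750.
EOQ = √(2DS/H) = √(2 × 44,750 × 351 / 32.4) ≈ 984.67.
Cost at Q* = (D/Q*)S + (Q*/2)H = √(2DSH) ≈ $31,903.44.
Cost at Q = 550: (44,750/550)×351 + (550/2)×32.4 = $28,558.64 + $8,910.00 = $37,468.64.
Excess = $37,468.64 − $31,903.44 = $5,565.19.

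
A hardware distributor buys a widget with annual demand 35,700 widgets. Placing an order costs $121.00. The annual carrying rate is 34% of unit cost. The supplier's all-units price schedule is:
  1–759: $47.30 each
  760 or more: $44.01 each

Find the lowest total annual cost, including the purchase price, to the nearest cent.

Holding cost per unit per year at price C is H = 0.34·C.
Candidates are each tier's EOQ (if it falls in that tier) and each price-break quantity.
EOQ at $47.30 = 732.9 (feasible in tier 1): TC = 35,700×$47.30 + (35,700/732.9)×121 + (732.9/2)×0.34×$47.30 = $1,700,397.23.
EOQ at $44.01 = 759.8 < 760, so use break Q=760: TC = 35,700×$44.01 + (35,700/760.0)×121 + (760.0/2)×0.34×$44.01 = $1,582,526.91.
Lowest total cost among the candidates is at Q = 760.0.

TC* ≈ $1,582,526.91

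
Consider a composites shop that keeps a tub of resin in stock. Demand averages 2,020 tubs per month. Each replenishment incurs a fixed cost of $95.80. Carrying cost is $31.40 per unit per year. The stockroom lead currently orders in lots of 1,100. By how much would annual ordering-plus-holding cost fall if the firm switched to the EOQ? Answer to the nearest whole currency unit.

Annual demand D = 2,020 × 12 = 24,240.
EOQ = √(2DS/H) = √(2 × 24,240 × 95.8 / 31.4) ≈ 384.59.
Cost at Q* = (D/Q*)S + (Q*/2)H = √(2DSH) ≈ $12,076.16.
Cost at Q = 1,100: (24,240/1,100)×95.8 + (1,100/2)×31.4 = $2,111.08 + $17,270.00 = $19,381.08.
Excess = $19,381.08 − $12,076.16 = $7,304.92.

Extra cost ≈ $7,305 per year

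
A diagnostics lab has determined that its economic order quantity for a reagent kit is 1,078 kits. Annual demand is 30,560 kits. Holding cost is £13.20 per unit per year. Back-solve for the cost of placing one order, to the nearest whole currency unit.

The basic EOQ model gives Q* = √(2DS/H); rearrange for the unknown.
From Q* = √(2DS/H): S = Q*²H / (2D) = 1,078² × 13.2 / (2 × 30,560) = 250.9736.

S ≈ £251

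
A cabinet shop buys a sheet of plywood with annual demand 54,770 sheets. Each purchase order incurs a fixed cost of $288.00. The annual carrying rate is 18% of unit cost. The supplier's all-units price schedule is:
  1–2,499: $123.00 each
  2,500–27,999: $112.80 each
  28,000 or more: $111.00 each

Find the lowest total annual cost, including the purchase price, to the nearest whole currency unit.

TC* ≈ $6,209,746

Holding cost per unit per year at price C is H = 0.18·C.
For each price level, check whether its EOQ is feasible; otherwise the best quantity at that price is the breakpoint.
EOQ at $123.00 = 1193.7 (feasible in tier 1): TC = 54,770×$123.00 + (54,770/1193.7)×288 + (1193.7/2)×0.18×$123.00 = $6,763,138.43.
EOQ at $112.80 = 1246.5 < 2500, so use break Q=2500: TC = 54,770×$112.80 + (54,770/2500.0)×288 + (2500.0/2)×0.18×$112.80 = $6,209,745.50.
EOQ at $111.00 = 1256.6 < 28000, so use break Q=28000: TC = 54,770×$111.00 + (54,770/28000.0)×288 + (28000.0/2)×0.18×$111.00 = $6,359,753.35.
Lowest total cost among the candidates is at Q = 2500.0.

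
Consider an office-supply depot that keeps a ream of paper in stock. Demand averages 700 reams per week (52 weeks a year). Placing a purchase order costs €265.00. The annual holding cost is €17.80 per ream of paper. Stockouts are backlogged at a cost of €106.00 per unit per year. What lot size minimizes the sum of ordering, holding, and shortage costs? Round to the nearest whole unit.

Q* ≈ 1,125 reams

Annual demand D = 700 × 52 = 36,400.
With planned backorders, Q* = √(2DS/H) · √((H+B)/B).
√(2DS/H) = √(2 × 36,400 × 265 / 17.8) = 1041.067.
√((H+B)/B) = √((17.8+106)/106) = 1.0807.
Q* ≈ 1125.087.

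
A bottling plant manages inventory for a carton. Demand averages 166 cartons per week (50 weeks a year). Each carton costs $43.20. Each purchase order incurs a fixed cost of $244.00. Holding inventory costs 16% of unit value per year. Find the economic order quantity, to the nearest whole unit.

Annual demand D = 166 × 50 = 8,300.
Holding cost H = 0.16 × $43.20 = $6.9120 per unit per year.
EOQ = √(2DS / H) = √(2 × 8,300 × 244 / 6.912).
= √(4,050,400 / 6.912) = √585,995.3704 ≈ 765.503.

Q* ≈ 766 cartons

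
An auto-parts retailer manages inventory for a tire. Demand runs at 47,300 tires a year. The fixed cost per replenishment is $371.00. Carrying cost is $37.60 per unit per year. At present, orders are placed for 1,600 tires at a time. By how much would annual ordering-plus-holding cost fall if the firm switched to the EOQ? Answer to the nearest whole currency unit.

EOQ = √(2DS/H) = √(2 × 47,300 × 371 / 37.6) ≈ 966.14.
Cost at Q* = (D/Q*)S + (Q*/2)H = √(2DSH) ≈ $36,326.74.
Cost at Q = 1,600: (47,300/1,600)×371 + (1,600/2)×37.6 = $10,967.69 + $30,080.00 = $41,047.69.
Excess = $41,047.69 − $36,326.74 = $4,720.95.

Extra cost ≈ $4,721 per year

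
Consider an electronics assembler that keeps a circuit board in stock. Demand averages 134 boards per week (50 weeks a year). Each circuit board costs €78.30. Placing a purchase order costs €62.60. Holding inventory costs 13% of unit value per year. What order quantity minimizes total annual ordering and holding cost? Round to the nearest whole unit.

Q* ≈ 287 boards

Annual demand D = 134 × 50 = 6,700.
Holding cost H = 0.13 × €78.30 = €10.1790 per unit per year.
EOQ = √(2DS / H) = √(2 × 6,700 × 62.6 / 10.179).
= √(838,840 / 10.179) = √82,408.881 ≈ 287.069.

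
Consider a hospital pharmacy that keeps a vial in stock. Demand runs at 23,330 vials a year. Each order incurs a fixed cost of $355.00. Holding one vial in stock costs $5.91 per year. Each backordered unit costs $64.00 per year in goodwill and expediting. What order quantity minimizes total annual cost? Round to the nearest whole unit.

With planned backorders, Q* = √(2DS/H) · √((H+B)/B).
√(2DS/H) = √(2 × 23,330 × 355 / 5.91) = 1674.144.
√((H+B)/B) = √((5.91+64)/64) = 1.0452.
Q* ≈ 1749.736.

Q* ≈ 1,750 vials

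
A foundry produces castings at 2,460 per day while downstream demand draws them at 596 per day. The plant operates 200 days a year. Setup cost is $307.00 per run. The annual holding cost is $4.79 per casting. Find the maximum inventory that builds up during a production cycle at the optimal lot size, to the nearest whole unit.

Annual demand D = 596 × 200 = 119,200.
Production build-up factor (1 − d/p) = 1 − 596/2,460 = 0.7577.
Q* = √(2DS / (H(1 − d/p))) = √(2 × 119,200 × 307 / (4.79 × 0.7577)).
= √(73,188,800 / 3.6295) ≈ 4490.546.
Maximum inventory = Q*(1 − d/p) = 4490.546 × 0.7577 ≈ 3402.593.

I_max ≈ 3,403 castings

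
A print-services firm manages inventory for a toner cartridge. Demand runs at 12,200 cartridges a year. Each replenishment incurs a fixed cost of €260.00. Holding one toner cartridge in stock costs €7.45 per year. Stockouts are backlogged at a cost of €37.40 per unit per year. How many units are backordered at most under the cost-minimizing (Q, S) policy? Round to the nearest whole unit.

With planned backorders, Q* = √(2DS/H) · √((H+B)/B).
√(2DS/H) = √(2 × 12,200 × 260 / 7.45) = 922.791.
√((H+B)/B) = √((7.45+37.4)/37.4) = 1.0951.
Q* ≈ 1010.529.
S* = Q* · H/(H+B) = 1010.529 × 7.45/44.85 ≈ 167.858.

S* ≈ 168 cartridges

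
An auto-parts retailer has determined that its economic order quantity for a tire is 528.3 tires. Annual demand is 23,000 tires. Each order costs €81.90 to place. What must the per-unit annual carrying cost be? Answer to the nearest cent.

H ≈ €13.50

The basic EOQ model gives Q* = √(2DS/H); rearrange for the unknown.
From Q* = √(2DS/H): H = 2DS / Q*² = 2 × 23,000 × 81.9 / 528.3² = 13.4983.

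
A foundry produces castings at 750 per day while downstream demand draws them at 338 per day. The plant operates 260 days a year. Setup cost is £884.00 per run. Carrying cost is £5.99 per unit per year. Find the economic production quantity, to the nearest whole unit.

Q* ≈ 6,872 castings

Annual demand D = 338 × 260 = 87,880.
Production build-up factor (1 − d/p) = 1 − 338/750 = 0.5493.
Q* = √(2DS / (H(1 − d/p))) = √(2 × 87,880 × 884 / (5.99 × 0.5493)).
= √(155,371,840 / 3.2905) ≈ 6871.551.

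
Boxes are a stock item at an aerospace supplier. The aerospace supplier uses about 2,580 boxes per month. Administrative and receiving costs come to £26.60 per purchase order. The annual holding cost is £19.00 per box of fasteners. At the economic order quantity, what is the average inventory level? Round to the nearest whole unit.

Average inventory ≈ 147 boxes

Annual demand D = 2,580 × 12 = 30,960.
Q* = √(2DS/H) = √(2 × 30,960 × 26.6 / 19) ≈ 294.43.
Average inventory = Q*/2 ≈ 294.43 / 2 = 147.214.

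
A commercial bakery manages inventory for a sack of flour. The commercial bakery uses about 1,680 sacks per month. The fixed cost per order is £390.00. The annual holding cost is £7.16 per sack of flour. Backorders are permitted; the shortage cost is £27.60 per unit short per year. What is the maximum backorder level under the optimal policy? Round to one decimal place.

S* ≈ 342.6 sacks

Annual demand D = 1,680 × 12 = 20,160.
With planned backorders, Q* = √(2DS/H) · √((H+B)/B).
√(2DS/H) = √(2 × 20,160 × 390 / 7.16) = 1481.959.
√((H+B)/B) = √((7.16+27.6)/27.6) = 1.1222.
Q* ≈ 1663.112.
S* = Q* · H/(H+B) = 1663.112 × 7.16/34.76 ≈ 342.574.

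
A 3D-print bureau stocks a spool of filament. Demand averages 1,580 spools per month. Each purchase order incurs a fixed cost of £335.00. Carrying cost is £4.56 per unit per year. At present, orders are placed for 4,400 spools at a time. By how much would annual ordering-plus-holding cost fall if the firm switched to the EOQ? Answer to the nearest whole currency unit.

Annual demand D = 1,580 × 12 = 18,960.
EOQ = √(2DS/H) = √(2 × 18,960 × 335 / 4.56) ≈ 1669.07.
Cost at Q* = (D/Q*)S + (Q*/2)H = √(2DSH) ≈ £7,610.95.
Cost at Q = 4,400: (18,960/4,400)×335 + (4,400/2)×4.56 = £1,443.55 + £10,032.00 = £11,475.55.
Excess = £11,475.55 − £7,610.95 = £3,864.59.

Extra cost ≈ £3,865 per year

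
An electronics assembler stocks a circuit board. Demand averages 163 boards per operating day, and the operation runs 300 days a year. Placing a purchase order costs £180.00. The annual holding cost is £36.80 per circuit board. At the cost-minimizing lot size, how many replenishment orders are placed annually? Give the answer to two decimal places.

Annual demand D = 163 × 300 = 48,900.
EOQ = √(2DS/H) = √(2 × 48,900 × 180 / 36.8) ≈ 691.64.
Orders per year = D / Q* = 48,900 / 691.64 ≈ 70.701.

N ≈ 70.70 orders per year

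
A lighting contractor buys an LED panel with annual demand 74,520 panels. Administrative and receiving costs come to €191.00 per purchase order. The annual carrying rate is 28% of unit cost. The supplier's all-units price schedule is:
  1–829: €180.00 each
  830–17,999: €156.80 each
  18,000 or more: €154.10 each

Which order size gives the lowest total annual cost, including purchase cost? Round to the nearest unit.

Holding cost per unit per year at price C is H = 0.28·C.
For each price level, check whether its EOQ is feasible; otherwise the best quantity at that price is the breakpoint.
EOQ at €180.00 = 751.5 (feasible in tier 1): TC = 74,520×€180.00 + (74,520/751.5)×191 + (751.5/2)×0.28×€180.00 = €13,451,477.68.
EOQ at €156.80 = 805.2 < 830, so use break Q=830: TC = 74,520×€156.80 + (74,520/830.0)×191 + (830.0/2)×0.28×€156.80 = €11,720,104.74.
EOQ at €154.10 = 812.2 < 18000, so use break Q=18000: TC = 74,520×€154.10 + (74,520/18000.0)×191 + (18000.0/2)×0.28×€154.10 = €11,872,654.74.
Lowest total cost is €11,720,104.74 at Q = 830.0.

Q* ≈ 830 panels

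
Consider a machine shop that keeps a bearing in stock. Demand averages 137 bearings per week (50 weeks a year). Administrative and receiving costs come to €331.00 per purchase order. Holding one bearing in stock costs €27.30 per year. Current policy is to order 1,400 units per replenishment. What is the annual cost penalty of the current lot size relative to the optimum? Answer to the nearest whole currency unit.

Extra cost ≈ €9,603 per year

Annual demand D = 137 × 50 = 6,850.
EOQ = √(2DS/H) = √(2 × 6,850 × 331 / 27.3) ≈ 407.56.
Cost at Q* = (D/Q*)S + (Q*/2)H = √(2DSH) ≈ €11,126.42.
Cost at Q = 1,400: (6,850/1,400)×331 + (1,400/2)×27.3 = €1,619.54 + €19,110.00 = €20,729.54.
Excess = €20,729.54 − €11,126.42 = €9,603.11.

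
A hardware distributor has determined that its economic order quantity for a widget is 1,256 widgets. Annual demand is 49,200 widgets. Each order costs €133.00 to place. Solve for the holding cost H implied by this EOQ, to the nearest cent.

H ≈ €8.30

Invert the EOQ relation Q*² = 2DS/H.
From Q* = √(2DS/H): H = 2DS / Q*² = 2 × 49,200 × 133 / 1,256² = 8.2960.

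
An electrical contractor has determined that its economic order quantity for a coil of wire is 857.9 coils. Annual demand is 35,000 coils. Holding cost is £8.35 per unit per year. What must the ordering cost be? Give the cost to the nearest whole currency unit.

The basic EOQ model gives Q* = √(2DS/H); rearrange for the unknown.
From Q* = √(2DS/H): S = Q*²H / (2D) = 857.9² × 8.35 / (2 × 35,000) = 87.7934.

S ≈ £88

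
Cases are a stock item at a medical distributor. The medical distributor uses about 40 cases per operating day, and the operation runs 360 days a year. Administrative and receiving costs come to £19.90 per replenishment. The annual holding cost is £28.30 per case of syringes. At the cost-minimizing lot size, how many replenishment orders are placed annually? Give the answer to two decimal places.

Annual demand D = 40 × 360 = 14,400.
Q* = √(2DS/H) = √(2 × 14,400 × 19.9 / 28.3) ≈ 142.31.
Orders per year = D / Q* = 14,400 / 142.31 ≈ 101.189.

N ≈ 101.19 orders per year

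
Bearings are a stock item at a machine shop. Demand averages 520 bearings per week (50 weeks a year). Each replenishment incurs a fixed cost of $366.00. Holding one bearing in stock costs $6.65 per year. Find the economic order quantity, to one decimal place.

Q* ≈ 1,691.7 bearings

Annual demand D = 520 × 50 = 26,000.
EOQ = √(2DS / H) = √(2 × 26,000 × 366 / 6.65).
= √(19,032,000 / 6.65) = √2,861,954.8872 ≈ 1691.731.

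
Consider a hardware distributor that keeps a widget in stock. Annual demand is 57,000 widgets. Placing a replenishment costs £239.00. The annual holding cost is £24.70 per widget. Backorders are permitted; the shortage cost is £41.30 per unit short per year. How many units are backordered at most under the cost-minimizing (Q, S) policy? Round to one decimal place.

With planned backorders, Q* = √(2DS/H) · √((H+B)/B).
√(2DS/H) = √(2 × 57,000 × 239 / 24.7) = 1050.275.
√((H+B)/B) = √((24.7+41.3)/41.3) = 1.2641.
Q* ≈ 1327.700.
S* = Q* · H/(H+B) = 1327.700 × 24.7/66 ≈ 496.882.

S* ≈ 496.9 widgets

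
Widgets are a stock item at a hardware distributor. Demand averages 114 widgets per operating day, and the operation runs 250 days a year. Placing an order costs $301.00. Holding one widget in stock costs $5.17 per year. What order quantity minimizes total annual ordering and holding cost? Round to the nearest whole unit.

Annual demand D = 114 × 250 = 28,500.
EOQ = √(2DS / H) = √(2 × 28,500 × 301 / 5.17).
= √(17,157,000 / 5.17) = √3,318,568.6654 ≈ 1821.694.

Q* ≈ 1,822 widgets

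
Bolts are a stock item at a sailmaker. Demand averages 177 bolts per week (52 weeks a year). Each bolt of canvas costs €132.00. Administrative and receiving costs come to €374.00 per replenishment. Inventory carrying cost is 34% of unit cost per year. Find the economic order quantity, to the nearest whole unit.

Q* ≈ 392 bolts

Annual demand D = 177 × 52 = 9,204.
Holding cost H = 0.34 × €132.00 = €44.8800 per unit per year.
EOQ = √(2DS / H) = √(2 × 9,204 × 374 / 44.88).
= √(6,884,592 / 44.88) = √153,400 ≈ 391.663.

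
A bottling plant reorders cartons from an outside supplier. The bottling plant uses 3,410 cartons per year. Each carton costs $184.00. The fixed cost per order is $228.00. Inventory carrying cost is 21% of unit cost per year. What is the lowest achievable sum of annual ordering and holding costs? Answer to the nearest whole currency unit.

Holding cost H = 0.21 × $184.00 = $38.6400 per unit per year.
Q* = √(2DS/H) = √(2 × 3,410 × 228 / 38.64) ≈ 200.60.
At the optimum the two cost components are equal, so total cost = 2·(Q*/2)H = Q*·H.
Minimum total = √(2DSH) = √(2 × 3,410 × 228 × 38.64) ≈ 7751.365.

TC* ≈ $7,751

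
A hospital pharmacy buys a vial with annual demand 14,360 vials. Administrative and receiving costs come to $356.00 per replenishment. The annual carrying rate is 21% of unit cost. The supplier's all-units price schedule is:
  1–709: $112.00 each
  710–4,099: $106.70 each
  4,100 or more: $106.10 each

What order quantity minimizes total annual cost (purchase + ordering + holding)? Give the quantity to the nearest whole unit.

Q* ≈ 710 vials

Holding cost per unit per year at price C is H = 0.21·C.
Evaluate total cost at each tier's feasible EOQ or, if the EOQ is below the tier, at the tier's minimum quantity.
EOQ at $112.00 = 659.3 (feasible in tier 1): TC = 14,360×$112.00 + (14,360/659.3)×356 + (659.3/2)×0.21×$112.00 = $1,623,827.29.
EOQ at $106.70 = 675.5 < 710, so use break Q=710: TC = 14,360×$106.70 + (14,360/710.0)×356 + (710.0/2)×0.21×$106.70 = $1,547,366.71.
EOQ at $106.10 = 677.4 < 4100, so use break Q=4100: TC = 14,360×$106.10 + (14,360/4100.0)×356 + (4100.0/2)×0.21×$106.10 = $1,570,518.92.
Lowest total cost is $1,547,366.71 at Q = 710.0.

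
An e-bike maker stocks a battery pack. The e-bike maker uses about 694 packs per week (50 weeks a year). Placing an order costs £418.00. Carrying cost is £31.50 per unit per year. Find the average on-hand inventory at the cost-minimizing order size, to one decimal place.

Annual demand D = 694 × 50 = 34,700.
The optimal lot size = √(2DS/H) = √(2 × 34,700 × 418 / 31.5) ≈ 959.65.
Average inventory = Q*/2 ≈ 959.65 / 2 = 479.825.

Average inventory ≈ 479.8 packs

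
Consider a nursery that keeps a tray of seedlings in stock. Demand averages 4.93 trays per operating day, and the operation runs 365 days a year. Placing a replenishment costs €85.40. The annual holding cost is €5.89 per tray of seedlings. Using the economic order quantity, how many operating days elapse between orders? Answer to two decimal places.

T ≈ 46.34 days

Annual demand D = 4.93 × 365 = 1,799.45.
EOQ = √(2DS/H) = √(2 × 1,799.45 × 85.4 / 5.89) ≈ 228.43.
Cycle time = Q*/D × 365 = 228.43 / 1,799.45 × 365 ≈ 46.335 days.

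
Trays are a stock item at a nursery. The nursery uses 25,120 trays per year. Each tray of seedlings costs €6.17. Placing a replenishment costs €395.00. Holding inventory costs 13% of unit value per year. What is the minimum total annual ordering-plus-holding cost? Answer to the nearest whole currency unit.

TC* ≈ €3,990

Holding cost H = 0.13 × €6.17 = €0.8021 per unit per year.
Q* = √(2DS/H) = √(2 × 25,120 × 395 / 0.8021) ≈ 4974.04.
At the optimum the two cost components are equal, so total cost = 2·(Q*/2)H = Q*·H.
Minimum total = √(2DSH) = √(2 × 25,120 × 395 × 0.8021) ≈ 3989.676.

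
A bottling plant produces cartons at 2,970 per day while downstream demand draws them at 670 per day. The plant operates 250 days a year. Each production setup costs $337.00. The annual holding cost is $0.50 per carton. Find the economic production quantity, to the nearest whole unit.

Q* ≈ 17,075 cartons

Annual demand D = 670 × 250 = 167,500.
Production build-up factor (1 − d/p) = 1 − 670/2,970 = 0.7744.
Q* = √(2DS / (H(1 − d/p))) = √(2 × 167,500 × 337 / (0.5 × 0.7744)).
= √(112,895,000 / 0.3872) ≈ 17075.234.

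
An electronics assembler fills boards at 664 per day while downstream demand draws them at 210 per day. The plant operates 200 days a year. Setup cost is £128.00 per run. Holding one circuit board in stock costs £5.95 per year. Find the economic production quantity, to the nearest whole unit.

Annual demand D = 210 × 200 = 42,000.
Production build-up factor (1 − d/p) = 1 − 210/664 = 0.6837.
Q* = √(2DS / (H(1 − d/p))) = √(2 × 42,000 × 128 / (5.95 × 0.6837)).
= √(10,752,000 / 4.0682) ≈ 1625.707.

Q* ≈ 1,626 boards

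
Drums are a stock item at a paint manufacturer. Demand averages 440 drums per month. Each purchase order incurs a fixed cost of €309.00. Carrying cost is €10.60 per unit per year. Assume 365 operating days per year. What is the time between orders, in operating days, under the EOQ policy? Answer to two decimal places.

Annual demand D = 440 × 12 = 5,280.
EOQ = √(2DS/H) = √(2 × 5,280 × 309 / 10.6) ≈ 554.83.
Cycle time = Q*/D × 365 = 554.83 / 5,280 × 365 ≈ 38.355 days.

T ≈ 38.35 days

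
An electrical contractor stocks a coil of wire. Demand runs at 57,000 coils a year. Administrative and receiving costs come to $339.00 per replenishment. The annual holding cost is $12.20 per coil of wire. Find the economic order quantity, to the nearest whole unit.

Q* ≈ 1,780 coils

EOQ = √(2DS / H) = √(2 × 57,000 × 339 / 12.2).
= √(38,646,000 / 12.2) = √3,167,704.918 ≈ 1779.805.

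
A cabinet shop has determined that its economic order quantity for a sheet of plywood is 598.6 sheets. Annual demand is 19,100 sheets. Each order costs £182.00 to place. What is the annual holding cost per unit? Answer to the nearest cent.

Invert the EOQ relation Q*² = 2DS/H.
From Q* = √(2DS/H): H = 2DS / Q*² = 2 × 19,100 × 182 / 598.6² = 19.4027.

H ≈ £19.40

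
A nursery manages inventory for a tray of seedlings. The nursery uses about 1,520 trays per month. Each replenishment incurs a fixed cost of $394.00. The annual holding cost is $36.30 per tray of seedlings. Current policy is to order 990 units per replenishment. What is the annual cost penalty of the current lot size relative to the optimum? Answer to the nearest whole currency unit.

Extra cost ≈ $2,386 per year

Annual demand D = 1,520 × 12 = 18,240.
EOQ = √(2DS/H) = √(2 × 18,240 × 394 / 36.3) ≈ 629.25.
Cost at Q* = (D/Q*)S + (Q*/2)H = √(2DSH) ≈ $22,841.72.
Cost at Q = 990: (18,240/990)×394 + (990/2)×36.3 = $7,259.15 + $17,968.50 = $25,227.65.
Excess = $25,227.65 − $22,841.72 = $2,385.93.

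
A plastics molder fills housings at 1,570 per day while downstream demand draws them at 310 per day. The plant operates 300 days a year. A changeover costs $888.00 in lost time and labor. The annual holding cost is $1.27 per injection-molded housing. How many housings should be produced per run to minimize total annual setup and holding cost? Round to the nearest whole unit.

Annual demand D = 310 × 300 = 93,000.
Production build-up factor (1 − d/p) = 1 − 310/1,570 = 0.8025.
Q* = √(2DS / (H(1 − d/p))) = √(2 × 93,000 × 888 / (1.27 × 0.8025)).
= √(165,168,000 / 1.0192) ≈ 12729.919.

Q* ≈ 12,730 housings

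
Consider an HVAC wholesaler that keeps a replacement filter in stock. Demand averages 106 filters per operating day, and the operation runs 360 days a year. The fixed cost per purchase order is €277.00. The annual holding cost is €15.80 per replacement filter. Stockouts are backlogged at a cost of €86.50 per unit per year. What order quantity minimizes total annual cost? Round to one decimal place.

Q* ≈ 1,257.9 filters

Annual demand D = 106 × 360 = 38,160.
With planned backorders, Q* = √(2DS/H) · √((H+B)/B).
√(2DS/H) = √(2 × 38,160 × 277 / 15.8) = 1156.726.
√((H+B)/B) = √((15.8+86.5)/86.5) = 1.0875.
Q* ≈ 1257.941.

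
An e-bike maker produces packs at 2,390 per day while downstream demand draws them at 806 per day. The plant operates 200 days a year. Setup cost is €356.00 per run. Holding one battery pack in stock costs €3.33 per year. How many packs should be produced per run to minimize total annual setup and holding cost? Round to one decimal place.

Annual demand D = 806 × 200 = 161,200.
Production build-up factor (1 − d/p) = 1 − 806/2,390 = 0.6628.
Q* = √(2DS / (H(1 − d/p))) = √(2 × 161,200 × 356 / (3.33 × 0.6628)).
= √(114,774,400 / 2.207) ≈ 7211.436.

Q* ≈ 7,211.4 packs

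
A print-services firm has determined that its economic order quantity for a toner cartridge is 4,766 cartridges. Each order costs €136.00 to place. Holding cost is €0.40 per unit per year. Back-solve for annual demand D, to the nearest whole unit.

D ≈ 33,404 cartridges per year

The basic EOQ model gives Q* = √(2DS/H); rearrange for the unknown.
From Q* = √(2DS/H): D = Q*²H / (2S) = 4,766² × 0.4 / (2 × 136) = 33404.053.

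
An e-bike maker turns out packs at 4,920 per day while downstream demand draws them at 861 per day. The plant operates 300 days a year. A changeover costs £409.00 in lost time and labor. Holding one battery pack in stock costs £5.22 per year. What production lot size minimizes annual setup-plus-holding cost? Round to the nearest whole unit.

Q* ≈ 7,004 packs

Annual demand D = 861 × 300 = 258,300.
Production build-up factor (1 − d/p) = 1 − 861/4,920 = 0.8250.
Q* = √(2DS / (H(1 − d/p))) = √(2 × 258,300 × 409 / (5.22 × 0.8250)).
= √(211,289,400 / 4.3065) ≈ 7004.492.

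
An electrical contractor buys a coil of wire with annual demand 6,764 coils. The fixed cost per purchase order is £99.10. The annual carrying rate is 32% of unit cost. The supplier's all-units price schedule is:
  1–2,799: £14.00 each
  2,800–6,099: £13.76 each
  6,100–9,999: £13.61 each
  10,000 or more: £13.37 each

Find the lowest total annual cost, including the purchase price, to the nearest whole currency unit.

Holding cost per unit per year at price C is H = 0.32·C.
Candidates are each tier's EOQ (if it falls in that tier) and each price-break quantity.
EOQ at £14.00 = 547.0 (feasible in tier 1): TC = 6,764×£14.00 + (6,764/547.0)×99.1 + (547.0/2)×0.32×£14.00 = £97,146.71.
EOQ at £13.76 = 551.8 < 2800, so use break Q=2800: TC = 6,764×£13.76 + (6,764/2800.0)×99.1 + (2800.0/2)×0.32×£13.76 = £99,476.52.
EOQ at £13.61 = 554.8 < 6100, so use break Q=6100: TC = 6,764×£13.61 + (6,764/6100.0)×99.1 + (6100.0/2)×0.32×£13.61 = £105,451.29.
EOQ at £13.37 = 559.8 < 10000, so use break Q=10000: TC = 6,764×£13.37 + (6,764/10000.0)×99.1 + (10000.0/2)×0.32×£13.37 = £111,893.71.
Lowest total cost among the candidates is at Q = 547.0.

TC* ≈ £97,147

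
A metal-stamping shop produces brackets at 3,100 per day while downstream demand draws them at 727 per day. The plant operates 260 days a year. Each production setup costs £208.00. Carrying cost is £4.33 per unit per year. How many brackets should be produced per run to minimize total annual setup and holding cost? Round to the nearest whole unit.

Annual demand D = 727 × 260 = 189,020.
Production build-up factor (1 − d/p) = 1 − 727/3,100 = 0.7655.
Q* = √(2DS / (H(1 − d/p))) = √(2 × 189,020 × 208 / (4.33 × 0.7655)).
= √(78,632,320 / 3.3145) ≈ 4870.669.

Q* ≈ 4,871 brackets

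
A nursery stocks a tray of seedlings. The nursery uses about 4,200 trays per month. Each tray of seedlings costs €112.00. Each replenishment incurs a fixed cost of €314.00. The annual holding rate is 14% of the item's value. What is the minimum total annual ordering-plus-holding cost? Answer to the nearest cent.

Annual demand D = 4,200 × 12 = 50,400.
Holding cost H = 0.14 × €112.00 = €15.6800 per unit per year.
Q* = √(2DS/H) = √(2 × 50,400 × 314 / 15.68) ≈ 1420.76.
At Q*, ordering cost (D/Q*)S equals holding cost (Q*/2)H, each = √(DSH/2).
Minimum total = √(2DSH) = √(2 × 50,400 × 314 × 15.68) ≈ 22277.586.

TC* ≈ €22,277.59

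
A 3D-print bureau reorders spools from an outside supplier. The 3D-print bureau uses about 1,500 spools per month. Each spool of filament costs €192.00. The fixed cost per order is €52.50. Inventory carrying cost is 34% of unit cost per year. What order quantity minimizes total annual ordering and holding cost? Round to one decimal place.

Q* ≈ 170.2 spools

Annual demand D = 1,500 × 12 = 18,000.
Holding cost H = 0.34 × €192.00 = €65.2800 per unit per year.
EOQ = √(2DS / H) = √(2 × 18,000 × 52.5 / 65.28).
= √(1,890,000 / 65.28) = √28,952.2059 ≈ 170.153.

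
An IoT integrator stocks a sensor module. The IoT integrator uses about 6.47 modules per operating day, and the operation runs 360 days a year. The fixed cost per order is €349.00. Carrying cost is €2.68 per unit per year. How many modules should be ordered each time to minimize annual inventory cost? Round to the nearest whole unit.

Q* ≈ 779 modules

Annual demand D = 6.47 × 360 = 2,329.2.
EOQ = √(2DS / H) = √(2 × 2,329.2 × 349 / 2.68).
= √(1,625,781.6 / 2.68) = √606,634.9254 ≈ 778.868.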